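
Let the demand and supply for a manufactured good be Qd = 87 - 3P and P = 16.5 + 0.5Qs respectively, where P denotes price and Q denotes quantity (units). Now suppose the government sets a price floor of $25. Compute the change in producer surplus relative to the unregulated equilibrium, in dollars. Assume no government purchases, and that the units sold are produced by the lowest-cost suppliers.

Rearranging supply gives Qs = 2P - 33. In a free market, 87 - 3P = 2P - 33 gives the equilibrium P* = 24, Q* = 15.
Since 25 > 24, the floor is binding.
At P = 25: Qd = 87 - 3·25 = 12 and Qs = 2·25 - 33 = 17.
Producer surplus without the control is ½ · (24 - 16.5) · 15 = 56.25.
With the floor, 12 units are sold at 25. The supply price at Q = 12 is 22.5, so PS = ½ · [(25 - 16.5) + (25 - 22.5)] · 12 = 66.
Change in producer surplus = 66 - 56.25 = 9.75.

9.75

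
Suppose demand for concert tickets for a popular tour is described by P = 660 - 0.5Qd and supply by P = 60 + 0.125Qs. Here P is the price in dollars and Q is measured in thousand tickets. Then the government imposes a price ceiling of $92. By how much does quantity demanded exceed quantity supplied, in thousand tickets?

Rearranging demand gives Qd = 1320 - 2P; rearranging supply gives Qs = 8P - 480. In a free market, 1320 - 2P = 8P - 480 gives the equilibrium P* = 180, Q* = 960.
Since 92 < 180, the ceiling is binding.
At P = 92: Qd = 1320 - 2·92 = 1136 and Qs = 8·92 - 480 = 256.
Shortage = Qd - Qs = 1136 - 256 = 880.

880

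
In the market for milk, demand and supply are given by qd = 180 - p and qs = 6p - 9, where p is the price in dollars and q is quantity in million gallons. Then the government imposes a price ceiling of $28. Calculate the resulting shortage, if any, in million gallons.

Without the control the market clears where 180 - p = 6p - 9, i.e. p* = 27 and q* = 153.
Since 28 is above p* = 27, the ceiling does not bind and the free-market outcome prevails.
Since the control does not bind, there is no shortage.

0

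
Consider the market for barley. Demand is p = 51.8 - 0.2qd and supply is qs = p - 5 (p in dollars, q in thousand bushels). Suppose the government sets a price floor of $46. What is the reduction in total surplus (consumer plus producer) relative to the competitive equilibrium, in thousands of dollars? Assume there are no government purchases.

Rearranging demand gives qd = 259 - 5p. Equilibrium: 259 - 5p = p - 5, so 264 = 6p and p* = 44, q* = 39.
Since 46 > 44, the floor is binding.
At p = 46: qd = 259 - 5·46 = 29 and qs = 46 - 5 = 41.
Quantity traded falls to 29. At q = 29 the demand price is (259 - 29)/5 = 46 and the supply price is 5 + 29 = 34.
Deadweight loss = ½ · (46 - 34) · (39 - 29) = ½ · 12 · 10 = 60.

60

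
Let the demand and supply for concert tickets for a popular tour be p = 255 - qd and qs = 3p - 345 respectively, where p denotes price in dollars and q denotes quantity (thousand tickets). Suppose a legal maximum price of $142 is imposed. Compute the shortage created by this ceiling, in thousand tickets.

Rearranging demand gives qd = 255 - p. In a free market, 255 - p = 3p - 345 gives the equilibrium p* = 150, q* = 105.
Because the ceiling (142) lies below the market-clearing price, it is binding.
At p = 142: qd = 255 - 142 = 113 and qs = 3·142 - 345 = 81.
Shortage = qd - qs = 113 - 81 = 32.

32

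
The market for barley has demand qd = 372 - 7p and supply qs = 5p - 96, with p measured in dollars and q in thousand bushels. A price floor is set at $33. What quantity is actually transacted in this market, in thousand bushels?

99

Without the control the market clears where 372 - 7p = 5p - 96, i.e. p* = 39 and q* = 99.
Since 33 is below p* = 39, the floor does not bind and the free-market outcome prevails.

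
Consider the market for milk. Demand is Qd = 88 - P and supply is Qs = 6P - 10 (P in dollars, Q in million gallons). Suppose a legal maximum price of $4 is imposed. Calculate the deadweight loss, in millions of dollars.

2100

In a free market, 88 - P = 6P - 10 gives the equilibrium P* = 14, Q* = 74.
Because the ceiling (4) lies below the market-clearing price, it is binding.
At P = 4: Qd = 88 - 4 = 84 and Qs = 6·4 - 10 = 14.
Quantity traded falls to 14. At Q = 14 the demand price is 88 - 14 = 74 and the supply price is (10 + 14)/6 = 4.
Deadweight loss = ½ · (74 - 4) · (74 - 14) = ½ · 70 · 60 = 2100.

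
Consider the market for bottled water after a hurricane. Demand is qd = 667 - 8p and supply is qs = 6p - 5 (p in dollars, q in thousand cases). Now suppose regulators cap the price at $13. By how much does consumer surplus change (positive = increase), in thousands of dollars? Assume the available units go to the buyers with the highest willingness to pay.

-201.25

Without the control the market clears where 667 - 8p = 6p - 5, i.e. p* = 48 and q* = 283.
Because the ceiling (13) lies below the market-clearing price, it is binding.
At p = 13: qd = 667 - 8·13 = 563 and qs = 6·13 - 5 = 73.
Consumer surplus without the control is ½ · (83.375 - 48) · 283 = 5005.5625.
With the ceiling, 73 units are sold at 13 (assume they go to the highest-value buyers). The demand price at q = 73 is 74.25, so CS = ½ · [(83.375 - 13) + (74.25 - 13)] · 73 = 4804.3125.
Change in consumer surplus = 4804.3125 - 5005.5625 = -201.25.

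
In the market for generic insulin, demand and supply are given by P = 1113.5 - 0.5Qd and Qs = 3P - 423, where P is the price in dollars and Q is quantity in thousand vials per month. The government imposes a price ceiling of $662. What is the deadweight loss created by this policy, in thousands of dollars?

Rearranging demand gives Qd = 2227 - 2P. In a free market, 2227 - 2P = 3P - 423 gives the equilibrium P* = 530, Q* = 1167.
The ceiling of 662 is above the equilibrium price 530, so it is not binding; the market clears at P* = 530, Q* = 1167.
Since the control does not bind, no trades are prevented and deadweight loss is zero.

0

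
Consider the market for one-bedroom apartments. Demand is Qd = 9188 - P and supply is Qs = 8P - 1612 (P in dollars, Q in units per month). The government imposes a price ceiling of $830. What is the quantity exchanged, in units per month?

5028

Equilibrium: 9188 - P = 8P - 1612, so 10800 = 9P and P* = 1200, Q* = 7988.
Because the ceiling (830) lies below the market-clearing price, it is binding.
At P = 830: Qd = 9188 - 830 = 8358 and Qs = 8·830 - 1612 = 5028.
The quantity actually transacted is the short side, supply: 5028.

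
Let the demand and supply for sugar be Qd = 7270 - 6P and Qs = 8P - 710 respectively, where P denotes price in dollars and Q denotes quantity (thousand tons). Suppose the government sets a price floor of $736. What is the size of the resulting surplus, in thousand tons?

Setting quantity demanded equal to quantity supplied, 7270 - 6P = 8P - 710, gives P* = 570 and Q* = 3850.
Because the floor (736) lies above the market-clearing price, it is binding.
At P = 736: Qd = 7270 - 6·736 = 2854 and Qs = 8·736 - 710 = 5178.
Surplus = Qs - Qd = 5178 - 2854 = 2324.

2324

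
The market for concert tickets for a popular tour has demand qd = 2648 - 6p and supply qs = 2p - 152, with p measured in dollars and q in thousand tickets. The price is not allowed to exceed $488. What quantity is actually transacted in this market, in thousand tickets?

Without the control the market clears where 2648 - 6p = 2p - 152, i.e. p* = 350 and q* = 548.
Since 488 is above p* = 350, the ceiling does not bind and the free-market outcome prevails.

548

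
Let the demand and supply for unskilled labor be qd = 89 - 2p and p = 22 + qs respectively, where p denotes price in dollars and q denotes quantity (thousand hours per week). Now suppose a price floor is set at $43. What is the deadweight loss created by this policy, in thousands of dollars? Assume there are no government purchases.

Rearranging supply gives qs = p - 22. Without the control the market clears where 89 - 2p = p - 22, i.e. p* = 37 and q* = 15.
Because the floor (43) lies above the market-clearing price, it is binding.
At p = 43: qd = 89 - 2·43 = 3 and qs = 43 - 22 = 21.
Quantity traded falls to 3. At q = 3 the demand price is (89 - 3)/2 = 43 and the supply price is 22 + 3 = 25.
Deadweight loss = ½ · (43 - 25) · (15 - 3) = ½ · 18 · 12 = 108.

108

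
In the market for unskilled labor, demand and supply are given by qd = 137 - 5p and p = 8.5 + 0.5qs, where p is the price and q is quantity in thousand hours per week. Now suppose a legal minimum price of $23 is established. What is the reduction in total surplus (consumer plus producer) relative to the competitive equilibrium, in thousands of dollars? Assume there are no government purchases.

8.75

Rearranging supply gives qs = 2p - 17. In a free market, 137 - 5p = 2p - 17 gives the equilibrium p* = 22, q* = 27.
The floor of 23 is above the equilibrium price 22, so it binds.
At p = 23: qd = 137 - 5·23 = 22 and qs = 2·23 - 17 = 29.
Quantity traded falls to 22. At q = 22 the demand price is (137 - 22)/5 = 23 and the supply price is (17 + 22)/2 = 19.5.
Deadweight loss = ½ · (23 - 19.5) · (27 - 22) = ½ · 3.5 · 5 = 8.75.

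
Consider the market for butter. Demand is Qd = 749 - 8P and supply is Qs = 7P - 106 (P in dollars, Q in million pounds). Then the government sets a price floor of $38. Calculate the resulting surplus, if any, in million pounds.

0

Setting quantity demanded equal to quantity supplied, 749 - 8P = 7P - 106, gives P* = 57 and Q* = 293.
Since 38 is below P* = 57, the floor does not bind and the free-market outcome prevails.
Since the control does not bind, there is no surplus.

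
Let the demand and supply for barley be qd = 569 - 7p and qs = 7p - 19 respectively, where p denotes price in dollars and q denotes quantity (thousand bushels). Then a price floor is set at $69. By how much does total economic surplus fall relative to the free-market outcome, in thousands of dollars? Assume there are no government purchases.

Equilibrium: 569 - 7p = 7p - 19, so 588 = 14p and p* = 42, q* = 275.
The floor of 69 is above the equilibrium price 42, so it binds.
At p = 69: qd = 569 - 7·69 = 86 and qs = 7·69 - 19 = 464.
Quantity traded falls to 86. At q = 86 the demand price is (569 - 86)/7 = 69 and the supply price is (19 + 86)/7 = 15.
Deadweight loss = ½ · (69 - 15) · (275 - 86) = ½ · 54 · 189 = 5103.

5103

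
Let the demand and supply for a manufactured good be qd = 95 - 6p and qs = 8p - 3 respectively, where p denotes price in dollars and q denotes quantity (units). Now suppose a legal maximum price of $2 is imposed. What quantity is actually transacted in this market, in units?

13

In a free market, 95 - 6p = 8p - 3 gives the equilibrium p* = 7, q* = 53.
Because the ceiling (2) lies below the market-clearing price, it is binding.
At p = 2: qd = 95 - 6·2 = 83 and qs = 8·2 - 3 = 13.
The quantity actually transacted is the short side, supply: 13.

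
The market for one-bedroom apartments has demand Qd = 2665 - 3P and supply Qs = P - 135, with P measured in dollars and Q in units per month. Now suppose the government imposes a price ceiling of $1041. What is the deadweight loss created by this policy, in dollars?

0

In a free market, 2665 - 3P = P - 135 gives the equilibrium P* = 700, Q* = 565.
The ceiling of 1041 is above the equilibrium price 700, so it is not binding; the market clears at P* = 700, Q* = 565.
Since the control does not bind, no trades are prevented and deadweight loss is zero.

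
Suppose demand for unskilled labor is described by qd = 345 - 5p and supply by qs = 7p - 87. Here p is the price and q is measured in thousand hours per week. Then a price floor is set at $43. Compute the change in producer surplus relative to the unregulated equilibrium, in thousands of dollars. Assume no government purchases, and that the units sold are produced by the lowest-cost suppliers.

Equilibrium: 345 - 5p = 7p - 87, so 432 = 12p and p* = 36, q* = 165.
Since 43 > 36, the floor is binding.
At p = 43: qd = 345 - 5·43 = 130 and qs = 7·43 - 87 = 214.
Producer surplus without the control is ½ · (36 - 87/7) · 165 = 27225/14.
With the floor, 130 units are sold at 43. The supply price at q = 130 is 31, so PS = ½ · [(43 - 87/7) + (43 - 31)] · 130 = 19370/7.
Change in producer surplus = 19370/7 - 27225/14 = 822.5.

822.5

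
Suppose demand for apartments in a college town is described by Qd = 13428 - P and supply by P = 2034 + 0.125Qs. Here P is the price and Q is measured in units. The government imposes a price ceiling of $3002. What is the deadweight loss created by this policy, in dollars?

3196944

Rearranging supply gives Qs = 8P - 16272. In a free market, 13428 - P = 8P - 16272 gives the equilibrium P* = 3300, Q* = 10128.
The ceiling of 3002 is below the equilibrium price 3300, so it binds.
At P = 3002: Qd = 13428 - 3002 = 10426 and Qs = 8·3002 - 16272 = 7744.
Quantity traded falls to 7744. At Q = 7744 the demand price is 13428 - 7744 = 5684 and the supply price is (16272 + 7744)/8 = 3002.
Deadweight loss = ½ · (5684 - 3002) · (10128 - 7744) = ½ · 2682 · 2384 = 3196944.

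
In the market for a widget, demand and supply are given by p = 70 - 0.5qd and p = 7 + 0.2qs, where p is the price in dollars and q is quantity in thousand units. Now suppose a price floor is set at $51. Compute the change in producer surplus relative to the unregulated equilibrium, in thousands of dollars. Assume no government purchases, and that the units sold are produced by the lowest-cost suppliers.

717.6

Rearranging demand gives qd = 140 - 2p; rearranging supply gives qs = 5p - 35. Without the control the market clears where 140 - 2p = 5p - 35, i.e. p* = 25 and q* = 90.
Because the floor (51) lies above the market-clearing price, it is binding.
At p = 51: qd = 140 - 2·51 = 38 and qs = 5·51 - 35 = 220.
Producer surplus without the control is ½ · (25 - 7) · 90 = 810.
With the floor, 38 units are sold at 51. The supply price at q = 38 is 14.6, so PS = ½ · [(51 - 7) + (51 - 14.6)] · 38 = 1527.6.
Change in producer surplus = 1527.6 - 810 = 717.6.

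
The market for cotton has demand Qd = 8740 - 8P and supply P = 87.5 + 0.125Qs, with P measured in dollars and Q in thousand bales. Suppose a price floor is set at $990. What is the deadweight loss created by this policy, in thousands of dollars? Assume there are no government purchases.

1280000

Rearranging supply gives Qs = 8P - 700. Equilibrium: 8740 - 8P = 8P - 700, so 9440 = 16P and P* = 590, Q* = 4020.
Since 990 > 590, the floor is binding.
At P = 990: Qd = 8740 - 8·990 = 820 and Qs = 8·990 - 700 = 7220.
Quantity traded falls to 820. At Q = 820 the demand price is (8740 - 820)/8 = 990 and the supply price is (700 + 820)/8 = 190.
Deadweight loss = ½ · (990 - 190) · (4020 - 820) = ½ · 800 · 3200 = 1280000.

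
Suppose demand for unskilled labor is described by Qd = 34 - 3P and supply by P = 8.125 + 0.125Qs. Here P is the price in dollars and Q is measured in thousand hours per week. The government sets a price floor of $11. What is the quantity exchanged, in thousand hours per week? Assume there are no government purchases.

1

Rearranging supply gives Qs = 8P - 65. In a free market, 34 - 3P = 8P - 65 gives the equilibrium P* = 9, Q* = 7.
The floor of 11 is above the equilibrium price 9, so it binds.
At P = 11: Qd = 34 - 3·11 = 1 and Qs = 8·11 - 65 = 23.
The quantity actually transacted is the short side, demand: 1.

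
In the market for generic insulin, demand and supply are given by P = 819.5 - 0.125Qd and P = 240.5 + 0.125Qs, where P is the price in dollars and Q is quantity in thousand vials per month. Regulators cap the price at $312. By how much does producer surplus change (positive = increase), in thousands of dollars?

-314792

Rearranging demand gives Qd = 6556 - 8P; rearranging supply gives Qs = 8P - 1924. Setting quantity demanded equal to quantity supplied, 6556 - 8P = 8P - 1924, gives P* = 530 and Q* = 2316.
Because the ceiling (312) lies below the market-clearing price, it is binding.
At P = 312: Qd = 6556 - 8·312 = 4060 and Qs = 8·312 - 1924 = 572.
Producer surplus without the control is ½ · (530 - 240.5) · 2316 = 335241.
With the ceiling, producers sell 572 units at 312, so PS = ½ · (312 - 240.5) · 572 = 20449.
Change in producer surplus = 20449 - 335241 = -314792.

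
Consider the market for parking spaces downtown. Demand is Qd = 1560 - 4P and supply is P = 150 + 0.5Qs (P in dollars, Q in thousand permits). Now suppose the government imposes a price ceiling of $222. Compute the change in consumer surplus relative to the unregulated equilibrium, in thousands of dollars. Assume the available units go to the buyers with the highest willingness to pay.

Rearranging supply gives Qs = 2P - 300. Setting quantity demanded equal to quantity supplied, 1560 - 4P = 2P - 300, gives P* = 310 and Q* = 320.
The ceiling of 222 is below the equilibrium price 310, so it binds.
At P = 222: Qd = 1560 - 4·222 = 672 and Qs = 2·222 - 300 = 144.
Consumer surplus without the control is ½ · (390 - 310) · 320 = 12800.
With the ceiling, 144 units are sold at 222 (assume they go to the highest-value buyers). The demand price at Q = 144 is 354, so CS = ½ · [(390 - 222) + (354 - 222)] · 144 = 21600.
Change in consumer surplus = 21600 - 12800 = 8800.

8800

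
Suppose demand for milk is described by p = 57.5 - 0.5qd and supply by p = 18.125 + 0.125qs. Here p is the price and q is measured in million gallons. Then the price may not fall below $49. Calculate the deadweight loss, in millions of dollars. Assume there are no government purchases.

661.25

Rearranging demand gives qd = 115 - 2p; rearranging supply gives qs = 8p - 145. Setting quantity demanded equal to quantity supplied, 115 - 2p = 8p - 145, gives p* = 26 and q* = 63.
Since 49 > 26, the floor is binding.
At p = 49: qd = 115 - 2·49 = 17 and qs = 8·49 - 145 = 247.
Quantity traded falls to 17. At q = 17 the demand price is (115 - 17)/2 = 49 and the supply price is (145 + 17)/8 = 20.25.
Deadweight loss = ½ · (49 - 20.25) · (63 - 17) = ½ · 28.75 · 46 = 661.25.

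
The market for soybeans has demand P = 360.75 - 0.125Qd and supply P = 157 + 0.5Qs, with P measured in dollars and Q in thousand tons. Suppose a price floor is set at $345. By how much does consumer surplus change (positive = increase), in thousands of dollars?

Rearranging demand gives Qd = 2886 - 8P; rearranging supply gives Qs = 2P - 314. In a free market, 2886 - 8P = 2P - 314 gives the equilibrium P* = 320, Q* = 326.
Because the floor (345) lies above the market-clearing price, it is binding.
At P = 345: Qd = 2886 - 8·345 = 126 and Qs = 2·345 - 314 = 376.
Consumer surplus without the control is ½ · (360.75 - 320) · 326 = 6642.25.
With the floor, consumers buy 126 units at 345, so CS = ½ · (360.75 - 345) · 126 = 992.25.
Change in consumer surplus = 992.25 - 6642.25 = -5650.

-5650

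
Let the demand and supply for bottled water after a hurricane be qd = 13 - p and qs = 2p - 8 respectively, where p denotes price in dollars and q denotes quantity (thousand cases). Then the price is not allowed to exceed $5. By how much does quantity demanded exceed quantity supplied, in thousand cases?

Setting quantity demanded equal to quantity supplied, 13 - p = 2p - 8, gives p* = 7 and q* = 6.
Since 5 < 7, the ceiling is binding.
At p = 5: qd = 13 - 5 = 8 and qs = 2·5 - 8 = 2.
Shortage = qd - qs = 8 - 2 = 6.

6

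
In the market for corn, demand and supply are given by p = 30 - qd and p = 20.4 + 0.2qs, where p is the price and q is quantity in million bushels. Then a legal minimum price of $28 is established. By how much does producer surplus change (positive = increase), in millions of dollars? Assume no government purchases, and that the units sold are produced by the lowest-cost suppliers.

8.4

Rearranging demand gives qd = 30 - p; rearranging supply gives qs = 5p - 102. In a free market, 30 - p = 5p - 102 gives the equilibrium p* = 22, q* = 8.
The floor of 28 is above the equilibrium price 22, so it binds.
At p = 28: qd = 30 - 28 = 2 and qs = 5·28 - 102 = 38.
Producer surplus without the control is ½ · (22 - 20.4) · 8 = 6.4.
With the floor, 2 units are sold at 28. The supply price at q = 2 is 20.8, so PS = ½ · [(28 - 20.4) + (28 - 20.8)] · 2 = 14.8.
Change in producer surplus = 14.8 - 6.4 = 8.4.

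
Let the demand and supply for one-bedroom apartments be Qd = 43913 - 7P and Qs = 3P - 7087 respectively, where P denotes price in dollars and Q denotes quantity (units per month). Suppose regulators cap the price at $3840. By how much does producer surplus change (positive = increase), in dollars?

-7966980

Setting quantity demanded equal to quantity supplied, 43913 - 7P = 3P - 7087, gives P* = 5100 and Q* = 8213.
Because the ceiling (3840) lies below the market-clearing price, it is binding.
At P = 3840: Qd = 43913 - 7·3840 = 17033 and Qs = 3·3840 - 7087 = 4433.
Producer surplus without the control is ½ · (5100 - 7087/3) · 8213 = 67453369/6.
With the ceiling, producers sell 4433 units at 3840, so PS = ½ · (3840 - 7087/3) · 4433 = 19651489/6.
Change in producer surplus = 19651489/6 - 67453369/6 = -7966980.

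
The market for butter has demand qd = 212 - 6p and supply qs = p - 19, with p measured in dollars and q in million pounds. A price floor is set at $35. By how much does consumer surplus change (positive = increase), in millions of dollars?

-16

Equilibrium: 212 - 6p = p - 19, so 231 = 7p and p* = 33, q* = 14.
Since 35 > 33, the floor is binding.
At p = 35: qd = 212 - 6·35 = 2 and qs = 35 - 19 = 16.
Consumer surplus without the control is ½ · (106/3 - 33) · 14 = 49/3.
With the floor, consumers buy 2 units at 35, so CS = ½ · (106/3 - 35) · 2 = 1/3.
Change in consumer surplus = 1/3 - 49/3 = -16.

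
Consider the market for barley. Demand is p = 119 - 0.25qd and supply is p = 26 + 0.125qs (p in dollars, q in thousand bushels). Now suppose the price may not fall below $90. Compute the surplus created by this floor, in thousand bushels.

Rearranging demand gives qd = 476 - 4p; rearranging supply gives qs = 8p - 208. In a free market, 476 - 4p = 8p - 208 gives the equilibrium p* = 57, q* = 248.
The floor of 90 is above the equilibrium price 57, so it binds.
At p = 90: qd = 476 - 4·90 = 116 and qs = 8·90 - 208 = 512.
Surplus = qs - qd = 512 - 116 = 396.

396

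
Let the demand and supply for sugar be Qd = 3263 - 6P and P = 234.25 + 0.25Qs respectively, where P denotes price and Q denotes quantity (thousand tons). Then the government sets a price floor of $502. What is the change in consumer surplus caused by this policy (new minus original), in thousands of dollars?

Rearranging supply gives Qs = 4P - 937. Without the control the market clears where 3263 - 6P = 4P - 937, i.e. P* = 420 and Q* = 743.
Because the floor (502) lies above the market-clearing price, it is binding.
At P = 502: Qd = 3263 - 6·502 = 251 and Qs = 4·502 - 937 = 1071.
Consumer surplus without the control is ½ · (3263/6 - 420) · 743 = 552049/12.
With the floor, consumers buy 251 units at 502, so CS = ½ · (3263/6 - 502) · 251 = 63001/12.
Change in consumer surplus = 63001/12 - 552049/12 = -40754.

-40754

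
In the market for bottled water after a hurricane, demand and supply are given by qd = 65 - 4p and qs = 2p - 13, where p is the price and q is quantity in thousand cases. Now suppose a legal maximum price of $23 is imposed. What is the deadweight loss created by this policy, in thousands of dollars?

Equilibrium: 65 - 4p = 2p - 13, so 78 = 6p and p* = 13, q* = 13.
The ceiling of 23 is above the equilibrium price 13, so it is not binding; the market clears at p* = 13, q* = 13.
Since the control does not bind, no trades are prevented and deadweight loss is zero.

0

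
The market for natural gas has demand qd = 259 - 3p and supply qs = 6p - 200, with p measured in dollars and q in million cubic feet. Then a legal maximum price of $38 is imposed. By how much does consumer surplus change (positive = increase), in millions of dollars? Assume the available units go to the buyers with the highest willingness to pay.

-650

Without the control the market clears where 259 - 3p = 6p - 200, i.e. p* = 51 and q* = 106.
The ceiling of 38 is below the equilibrium price 51, so it binds.
At p = 38: qd = 259 - 3·38 = 145 and qs = 6·38 - 200 = 28.
Consumer surplus without the control is ½ · (259/3 - 51) · 106 = 5618/3.
With the ceiling, 28 units are sold at 38 (assume they go to the highest-value buyers). The demand price at q = 28 is 77, so CS = ½ · [(259/3 - 38) + (77 - 38)] · 28 = 3668/3.
Change in consumer surplus = 3668/3 - 5618/3 = -650.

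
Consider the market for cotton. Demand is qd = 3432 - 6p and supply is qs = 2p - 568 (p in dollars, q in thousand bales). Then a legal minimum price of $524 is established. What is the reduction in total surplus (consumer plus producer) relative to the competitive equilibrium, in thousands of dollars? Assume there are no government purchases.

6912

Without the control the market clears where 3432 - 6p = 2p - 568, i.e. p* = 500 and q* = 432.
The floor of 524 is above the equilibrium price 500, so it binds.
At p = 524: qd = 3432 - 6·524 = 288 and qs = 2·524 - 568 = 480.
Quantity traded falls to 288. At q = 288 the demand price is (3432 - 288)/6 = 524 and the supply price is (568 + 288)/2 = 428.
Deadweight loss = ½ · (524 - 428) · (432 - 288) = ½ · 96 · 144 = 6912.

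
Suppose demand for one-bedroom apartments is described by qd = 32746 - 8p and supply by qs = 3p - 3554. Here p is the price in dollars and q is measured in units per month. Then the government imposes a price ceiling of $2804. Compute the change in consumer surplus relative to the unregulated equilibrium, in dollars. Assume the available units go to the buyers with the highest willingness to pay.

2271184

Without the control the market clears where 32746 - 8p = 3p - 3554, i.e. p* = 3300 and q* = 6346.
Since 2804 < 3300, the ceiling is binding.
At p = 2804: qd = 32746 - 8·2804 = 10314 and qs = 3·2804 - 3554 = 4858.
Consumer surplus without the control is ½ · (4093.25 - 3300) · 6346 = 2516982.25.
With the ceiling, 4858 units are sold at 2804 (assume they go to the highest-value buyers). The demand price at q = 4858 is 3486, so CS = ½ · [(4093.25 - 2804) + (3486 - 2804)] · 4858 = 4788166.25.
Change in consumer surplus = 4788166.25 - 2516982.25 = 2271184.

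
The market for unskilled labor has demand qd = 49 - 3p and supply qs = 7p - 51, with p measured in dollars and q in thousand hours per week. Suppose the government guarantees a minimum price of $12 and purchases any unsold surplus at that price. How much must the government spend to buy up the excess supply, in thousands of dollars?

Setting quantity demanded equal to quantity supplied, 49 - 3p = 7p - 51, gives p* = 10 and q* = 19.
Because the floor (12) lies above the market-clearing price, it is binding.
At p = 12: qd = 49 - 3·12 = 13 and qs = 7·12 - 51 = 33.
Surplus = qs - qd = 20.
Government expenditure = surplus × support price = 20 × 12 = 240.

240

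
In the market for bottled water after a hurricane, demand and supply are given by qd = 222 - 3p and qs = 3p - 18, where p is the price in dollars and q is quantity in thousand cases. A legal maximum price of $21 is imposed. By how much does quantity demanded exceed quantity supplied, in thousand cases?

114

Equilibrium: 222 - 3p = 3p - 18, so 240 = 6p and p* = 40, q* = 102.
Because the ceiling (21) lies below the market-clearing price, it is binding.
At p = 21: qd = 222 - 3·21 = 159 and qs = 3·21 - 18 = 45.
Shortage = qd - qs = 159 - 45 = 114.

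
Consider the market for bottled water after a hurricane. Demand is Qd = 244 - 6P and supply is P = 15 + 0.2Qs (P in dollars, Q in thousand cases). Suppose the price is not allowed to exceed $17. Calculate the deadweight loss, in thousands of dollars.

Rearranging supply gives Qs = 5P - 75. Without the control the market clears where 244 - 6P = 5P - 75, i.e. P* = 29 and Q* = 70.
Because the ceiling (17) lies below the market-clearing price, it is binding.
At P = 17: Qd = 244 - 6·17 = 142 and Qs = 5·17 - 75 = 10.
Quantity traded falls to 10. At Q = 10 the demand price is (244 - 10)/6 = 39 and the supply price is (75 + 10)/5 = 17.
Deadweight loss = ½ · (39 - 17) · (70 - 10) = ½ · 22 · 60 = 660.

660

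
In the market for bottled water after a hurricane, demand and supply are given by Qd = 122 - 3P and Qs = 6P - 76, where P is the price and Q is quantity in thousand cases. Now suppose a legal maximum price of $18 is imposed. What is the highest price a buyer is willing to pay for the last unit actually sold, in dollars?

30

Equilibrium: 122 - 3P = 6P - 76, so 198 = 9P and P* = 22, Q* = 56.
Since 18 < 22, the ceiling is binding.
At P = 18: Qd = 122 - 3·18 = 68 and Qs = 6·18 - 76 = 32.
Only 32 units reach the market. On the demand curve, the marginal buyer's willingness to pay at Q = 32 is (122 - 32)/3 = 30.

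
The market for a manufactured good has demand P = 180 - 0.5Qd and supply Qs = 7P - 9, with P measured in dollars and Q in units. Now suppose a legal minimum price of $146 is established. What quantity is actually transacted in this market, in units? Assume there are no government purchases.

Rearranging demand gives Qd = 360 - 2P. Without the control the market clears where 360 - 2P = 7P - 9, i.e. P* = 41 and Q* = 278.
Because the floor (146) lies above the market-clearing price, it is binding.
At P = 146: Qd = 360 - 2·146 = 68 and Qs = 7·146 - 9 = 1013.
The quantity actually transacted is the short side, demand: 68.

68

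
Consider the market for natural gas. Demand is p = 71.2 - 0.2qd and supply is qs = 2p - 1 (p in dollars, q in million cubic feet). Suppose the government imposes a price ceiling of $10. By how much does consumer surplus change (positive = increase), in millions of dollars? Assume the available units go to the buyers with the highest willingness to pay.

Rearranging demand gives qd = 356 - 5p. Setting quantity demanded equal to quantity supplied, 356 - 5p = 2p - 1, gives p* = 51 and q* = 101.
Since 10 < 51, the ceiling is binding.
At p = 10: qd = 356 - 5·10 = 306 and qs = 2·10 - 1 = 19.
Consumer surplus without the control is ½ · (71.2 - 51) · 101 = 1020.1.
With the ceiling, 19 units are sold at 10 (assume they go to the highest-value buyers). The demand price at q = 19 is 67.4, so CS = ½ · [(71.2 - 10) + (67.4 - 10)] · 19 = 1126.7.
Change in consumer surplus = 1126.7 - 1020.1 = 106.6.

106.6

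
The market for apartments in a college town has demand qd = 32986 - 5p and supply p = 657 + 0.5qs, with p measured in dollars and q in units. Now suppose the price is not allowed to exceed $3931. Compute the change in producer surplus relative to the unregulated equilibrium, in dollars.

Rearranging supply gives qs = 2p - 1314. Equilibrium: 32986 - 5p = 2p - 1314, so 34300 = 7p and p* = 4900, q* = 8486.
Because the ceiling (3931) lies below the market-clearing price, it is binding.
At p = 3931: qd = 32986 - 5·3931 = 13331 and qs = 2·3931 - 1314 = 6548.
Producer surplus without the control is ½ · (4900 - 657) · 8486 = 18003049.
With the ceiling, producers sell 6548 units at 3931, so PS = ½ · (3931 - 657) · 6548 = 10719076.
Change in producer surplus = 10719076 - 18003049 = -7283973.

-7283973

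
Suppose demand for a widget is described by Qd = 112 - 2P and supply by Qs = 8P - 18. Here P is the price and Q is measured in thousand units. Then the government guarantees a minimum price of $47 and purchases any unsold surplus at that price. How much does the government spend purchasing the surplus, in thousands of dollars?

Without the control the market clears where 112 - 2P = 8P - 18, i.e. P* = 13 and Q* = 86.
Because the floor (47) lies above the market-clearing price, it is binding.
At P = 47: Qd = 112 - 2·47 = 18 and Qs = 8·47 - 18 = 358.
Surplus = Qs - Qd = 340.
Government expenditure = surplus × support price = 340 × 47 = 15980.

15980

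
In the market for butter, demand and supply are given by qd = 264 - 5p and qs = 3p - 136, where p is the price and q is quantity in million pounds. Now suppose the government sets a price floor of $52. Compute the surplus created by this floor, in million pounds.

In a free market, 264 - 5p = 3p - 136 gives the equilibrium p* = 50, q* = 14.
Since 52 > 50, the floor is binding.
At p = 52: qd = 264 - 5·52 = 4 and qs = 3·52 - 136 = 20.
Surplus = qs - qd = 20 - 4 = 16.

16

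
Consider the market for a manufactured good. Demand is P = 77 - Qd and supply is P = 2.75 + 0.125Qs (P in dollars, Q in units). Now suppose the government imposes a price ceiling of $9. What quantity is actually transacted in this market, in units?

50

Rearranging demand gives Qd = 77 - P; rearranging supply gives Qs = 8P - 22. Setting quantity demanded equal to quantity supplied, 77 - P = 8P - 22, gives P* = 11 and Q* = 66.
Because the ceiling (9) lies below the market-clearing price, it is binding.
At P = 9: Qd = 77 - 9 = 68 and Qs = 8·9 - 22 = 50.
The quantity actually transacted is the short side, supply: 50.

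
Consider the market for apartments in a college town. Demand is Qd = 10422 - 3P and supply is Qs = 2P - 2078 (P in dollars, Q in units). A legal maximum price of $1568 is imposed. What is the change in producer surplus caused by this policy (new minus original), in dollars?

-1854680

Equilibrium: 10422 - 3P = 2P - 2078, so 12500 = 5P and P* = 2500, Q* = 2922.
The ceiling of 1568 is below the equilibrium price 2500, so it binds.
At P = 1568: Qd = 10422 - 3·1568 = 5718 and Qs = 2·1568 - 2078 = 1058.
Producer surplus without the control is ½ · (2500 - 1039) · 2922 = 2134521.
With the ceiling, producers sell 1058 units at 1568, so PS = ½ · (1568 - 1039) · 1058 = 279841.
Change in producer surplus = 279841 - 2134521 = -1854680.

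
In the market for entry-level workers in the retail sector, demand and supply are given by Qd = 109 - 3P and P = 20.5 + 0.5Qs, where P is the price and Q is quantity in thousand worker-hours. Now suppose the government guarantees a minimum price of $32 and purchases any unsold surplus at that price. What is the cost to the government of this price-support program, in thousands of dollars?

Rearranging supply gives Qs = 2P - 41. Without the control the market clears where 109 - 3P = 2P - 41, i.e. P* = 30 and Q* = 19.
Because the floor (32) lies above the market-clearing price, it is binding.
At P = 32: Qd = 109 - 3·32 = 13 and Qs = 2·32 - 41 = 23.
Surplus = Qs - Qd = 10.
Government expenditure = surplus × support price = 10 × 32 = 320.

320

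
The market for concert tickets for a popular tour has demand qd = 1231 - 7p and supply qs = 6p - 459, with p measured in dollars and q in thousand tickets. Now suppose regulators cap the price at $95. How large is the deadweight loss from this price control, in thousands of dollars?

6825

Without the control the market clears where 1231 - 7p = 6p - 459, i.e. p* = 130 and q* = 321.
Since 95 < 130, the ceiling is binding.
At p = 95: qd = 1231 - 7·95 = 566 and qs = 6·95 - 459 = 111.
Quantity traded falls to 111. At q = 111 the demand price is (1231 - 111)/7 = 160 and the supply price is (459 + 111)/6 = 95.
Deadweight loss = ½ · (160 - 95) · (321 - 111) = ½ · 65 · 210 = 6825.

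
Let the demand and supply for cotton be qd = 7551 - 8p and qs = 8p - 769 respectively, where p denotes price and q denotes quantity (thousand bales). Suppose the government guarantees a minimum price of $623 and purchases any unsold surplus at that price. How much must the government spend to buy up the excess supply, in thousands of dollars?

Equilibrium: 7551 - 8p = 8p - 769, so 8320 = 16p and p* = 520, q* = 3391.
Since 623 > 520, the floor is binding.
At p = 623: qd = 7551 - 8·623 = 2567 and qs = 8·623 - 769 = 4215.
Surplus = qs - qd = 1648.
Government expenditure = surplus × support price = 1648 × 623 = 1026704.

1026704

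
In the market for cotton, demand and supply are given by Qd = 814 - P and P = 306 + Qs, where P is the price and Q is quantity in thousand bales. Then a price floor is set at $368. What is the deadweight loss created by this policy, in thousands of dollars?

Rearranging supply gives Qs = P - 306. Setting quantity demanded equal to quantity supplied, 814 - P = P - 306, gives P* = 560 and Q* = 254.
The floor of 368 is below the equilibrium price 560, so it is not binding; the market clears at P* = 560, Q* = 254.
Since the control does not bind, no trades are prevented and deadweight loss is zero.

0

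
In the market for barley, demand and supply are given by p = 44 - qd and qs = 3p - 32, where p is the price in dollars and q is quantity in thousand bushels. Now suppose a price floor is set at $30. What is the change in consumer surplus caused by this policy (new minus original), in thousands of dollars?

-214.5

Rearranging demand gives qd = 44 - p. In a free market, 44 - p = 3p - 32 gives the equilibrium p* = 19, q* = 25.
The floor of 30 is above the equilibrium price 19, so it binds.
At p = 30: qd = 44 - 30 = 14 and qs = 3·30 - 32 = 58.
Consumer surplus without the control is ½ · (44 - 19) · 25 = 312.5.
With the floor, consumers buy 14 units at 30, so CS = ½ · (44 - 30) · 14 = 98.
Change in consumer surplus = 98 - 312.5 = -214.5.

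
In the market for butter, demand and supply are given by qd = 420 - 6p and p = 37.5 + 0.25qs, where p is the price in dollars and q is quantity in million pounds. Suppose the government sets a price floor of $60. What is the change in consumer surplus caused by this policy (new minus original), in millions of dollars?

-207

Rearranging supply gives qs = 4p - 150. Without the control the market clears where 420 - 6p = 4p - 150, i.e. p* = 57 and q* = 78.
Because the floor (60) lies above the market-clearing price, it is binding.
At p = 60: qd = 420 - 6·60 = 60 and qs = 4·60 - 150 = 90.
Consumer surplus without the control is ½ · (70 - 57) · 78 = 507.
With the floor, consumers buy 60 units at 60, so CS = ½ · (70 - 60) · 60 = 300.
Change in consumer surplus = 300 - 507 = -207.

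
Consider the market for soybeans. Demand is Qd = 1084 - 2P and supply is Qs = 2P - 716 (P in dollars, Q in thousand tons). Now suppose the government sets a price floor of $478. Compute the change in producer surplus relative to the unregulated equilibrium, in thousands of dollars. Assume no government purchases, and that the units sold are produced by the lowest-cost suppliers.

2800

Without the control the market clears where 1084 - 2P = 2P - 716, i.e. P* = 450 and Q* = 184.
Because the floor (478) lies above the market-clearing price, it is binding.
At P = 478: Qd = 1084 - 2·478 = 128 and Qs = 2·478 - 716 = 240.
Producer surplus without the control is ½ · (450 - 358) · 184 = 8464.
With the floor, 128 units are sold at 478. The supply price at Q = 128 is 422, so PS = ½ · [(478 - 358) + (478 - 422)] · 128 = 11264.
Change in producer surplus = 11264 - 8464 = 2800.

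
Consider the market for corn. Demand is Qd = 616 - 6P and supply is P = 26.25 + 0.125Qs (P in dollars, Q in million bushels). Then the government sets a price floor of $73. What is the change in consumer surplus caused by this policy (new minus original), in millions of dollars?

Rearranging supply gives Qs = 8P - 210. Equilibrium: 616 - 6P = 8P - 210, so 826 = 14P and P* = 59, Q* = 262.
The floor of 73 is above the equilibrium price 59, so it binds.
At P = 73: Qd = 616 - 6·73 = 178 and Qs = 8·73 - 210 = 374.
Consumer surplus without the control is ½ · (308/3 - 59) · 262 = 17161/3.
With the floor, consumers buy 178 units at 73, so CS = ½ · (308/3 - 73) · 178 = 7921/3.
Change in consumer surplus = 7921/3 - 17161/3 = -3080.

-3080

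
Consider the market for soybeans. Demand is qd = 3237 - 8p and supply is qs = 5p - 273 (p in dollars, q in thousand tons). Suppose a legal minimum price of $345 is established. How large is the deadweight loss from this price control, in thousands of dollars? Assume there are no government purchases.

Without the control the market clears where 3237 - 8p = 5p - 273, i.e. p* = 270 and q* = 1077.
Because the floor (345) lies above the market-clearing price, it is binding.
At p = 345: qd = 3237 - 8·345 = 477 and qs = 5·345 - 273 = 1452.
Quantity traded falls to 477. At q = 477 the demand price is (3237 - 477)/8 = 345 and the supply price is (273 + 477)/5 = 150.
Deadweight loss = ½ · (345 - 150) · (1077 - 477) = ½ · 195 · 600 = 58500.

58500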